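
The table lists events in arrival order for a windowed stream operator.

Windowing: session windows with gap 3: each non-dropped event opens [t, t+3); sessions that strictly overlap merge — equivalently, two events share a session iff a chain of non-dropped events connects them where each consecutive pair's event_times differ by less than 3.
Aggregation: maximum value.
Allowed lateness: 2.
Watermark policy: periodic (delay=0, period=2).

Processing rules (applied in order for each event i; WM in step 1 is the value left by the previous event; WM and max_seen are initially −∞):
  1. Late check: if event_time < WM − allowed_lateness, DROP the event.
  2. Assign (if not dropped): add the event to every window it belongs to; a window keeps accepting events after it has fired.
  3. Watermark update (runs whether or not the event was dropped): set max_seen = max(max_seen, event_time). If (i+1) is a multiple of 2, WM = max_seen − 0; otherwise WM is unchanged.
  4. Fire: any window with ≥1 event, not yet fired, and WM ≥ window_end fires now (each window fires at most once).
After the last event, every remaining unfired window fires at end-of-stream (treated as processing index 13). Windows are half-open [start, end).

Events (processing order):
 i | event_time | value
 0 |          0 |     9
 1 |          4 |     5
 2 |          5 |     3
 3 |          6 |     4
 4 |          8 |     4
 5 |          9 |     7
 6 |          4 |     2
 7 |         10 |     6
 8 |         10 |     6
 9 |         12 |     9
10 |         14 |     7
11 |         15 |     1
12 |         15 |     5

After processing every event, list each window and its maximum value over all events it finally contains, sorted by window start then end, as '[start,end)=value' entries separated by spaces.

i=0 t=0 v=9: → [0,3); WM=−∞
i=1 t=4 v=5: → [4,7); WM=4
i=2 t=5 v=3: → [4,8); WM=4
i=3 t=6 v=4: → [4,9); WM=6
i=4 t=8 v=4: → [4,11); WM=6
i=5 t=9 v=7: → [4,12); WM=9
i=6 t=4 v=2: DROP (t<9-2); WM=9
i=7 t=10 v=6: → [4,13); WM=10
i=8 t=10 v=6: → [4,13); WM=10
i=9 t=12 v=9: → [4,15); WM=12
i=10 t=14 v=7: → [4,17); WM=12
i=11 t=15 v=1: → [4,18); WM=15
i=12 t=15 v=5: → [4,18); WM=15

[0,3)=9 [4,18)=9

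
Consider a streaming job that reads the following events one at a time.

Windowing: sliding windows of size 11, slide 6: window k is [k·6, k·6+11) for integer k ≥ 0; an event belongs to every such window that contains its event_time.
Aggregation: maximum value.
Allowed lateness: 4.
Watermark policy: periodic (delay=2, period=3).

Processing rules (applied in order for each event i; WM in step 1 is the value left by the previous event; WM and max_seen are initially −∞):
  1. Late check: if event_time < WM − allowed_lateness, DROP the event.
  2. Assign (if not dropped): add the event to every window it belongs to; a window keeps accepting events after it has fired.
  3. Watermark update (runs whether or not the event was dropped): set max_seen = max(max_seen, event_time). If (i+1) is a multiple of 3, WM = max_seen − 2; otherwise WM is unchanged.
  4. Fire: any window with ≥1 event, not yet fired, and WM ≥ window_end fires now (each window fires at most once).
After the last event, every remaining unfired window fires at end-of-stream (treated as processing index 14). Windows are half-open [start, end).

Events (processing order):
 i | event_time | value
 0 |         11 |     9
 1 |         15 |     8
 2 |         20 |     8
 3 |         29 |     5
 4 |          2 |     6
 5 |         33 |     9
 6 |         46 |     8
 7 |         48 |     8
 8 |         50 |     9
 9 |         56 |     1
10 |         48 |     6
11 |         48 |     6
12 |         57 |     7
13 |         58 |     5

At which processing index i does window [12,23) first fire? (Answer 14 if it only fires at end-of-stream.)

i=0 t=11 v=9: → [6,17); WM=−∞
i=1 t=15 v=8: → [12,23),[6,17); WM=−∞
i=2 t=20 v=8: → [18,29),[12,23); WM=18; [6,17) fires=9
i=3 t=29 v=5: → [24,35); WM=18
i=4 t=2 v=6: DROP (t<18-4); WM=18
i=5 t=33 v=9: → [30,41),[24,35); WM=31; [12,23) fires=8 [18,29) fires=8
i=6 t=46 v=8: → [42,53),[36,47); WM=31
i=7 t=48 v=8: → [48,59),[42,53); WM=31
i=8 t=50 v=9: → [48,59),[42,53); WM=48; [24,35) fires=9 [30,41) fires=9 [36,47) fires=8
i=9 t=56 v=1: → [54,65),[48,59); WM=48
i=10 t=48 v=6: → [48,59),[42,53); WM=48
i=11 t=48 v=6: → [48,59),[42,53); WM=54; [42,53) fires=9
i=12 t=57 v=7: → [54,65),[48,59); WM=54
i=13 t=58 v=5: → [54,65),[48,59); WM=54

5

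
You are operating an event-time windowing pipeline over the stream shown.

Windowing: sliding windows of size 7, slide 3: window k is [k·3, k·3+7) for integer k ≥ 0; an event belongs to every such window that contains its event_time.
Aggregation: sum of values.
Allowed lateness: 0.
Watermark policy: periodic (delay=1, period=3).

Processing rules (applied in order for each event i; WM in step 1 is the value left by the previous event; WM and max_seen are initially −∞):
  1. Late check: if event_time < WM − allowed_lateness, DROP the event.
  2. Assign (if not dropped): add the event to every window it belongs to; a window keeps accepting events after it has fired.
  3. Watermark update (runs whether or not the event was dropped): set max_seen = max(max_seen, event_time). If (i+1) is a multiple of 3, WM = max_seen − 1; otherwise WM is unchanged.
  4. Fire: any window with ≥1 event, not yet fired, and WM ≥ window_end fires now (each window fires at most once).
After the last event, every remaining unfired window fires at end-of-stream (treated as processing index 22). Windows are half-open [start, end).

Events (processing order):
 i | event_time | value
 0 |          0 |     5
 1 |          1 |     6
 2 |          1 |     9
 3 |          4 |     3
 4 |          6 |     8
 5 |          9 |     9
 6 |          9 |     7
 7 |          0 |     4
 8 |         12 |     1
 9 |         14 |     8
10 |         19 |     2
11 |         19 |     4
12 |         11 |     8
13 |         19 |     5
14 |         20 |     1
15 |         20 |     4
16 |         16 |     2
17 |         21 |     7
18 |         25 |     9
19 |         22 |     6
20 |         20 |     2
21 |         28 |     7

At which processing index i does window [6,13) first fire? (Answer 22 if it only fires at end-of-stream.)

i=0 t=0 v=5: → [0,7); WM=−∞
i=1 t=1 v=6: → [0,7); WM=−∞
i=2 t=1 v=9: → [0,7); WM=0
i=3 t=4 v=3: → [3,10),[0,7); WM=0
i=4 t=6 v=8: → [6,13),[3,10),[0,7); WM=0
i=5 t=9 v=9: → [9,16),[6,13),[3,10); WM=8; [0,7) fires=31
i=6 t=9 v=7: → [9,16),[6,13),[3,10); WM=8
i=7 t=0 v=4: DROP (t<8-0); WM=8
i=8 t=12 v=1: → [12,19),[9,16),[6,13); WM=11; [3,10) fires=27
i=9 t=14 v=8: → [12,19),[9,16); WM=11
i=10 t=19 v=2: → [18,25),[15,22); WM=11
i=11 t=19 v=4: → [18,25),[15,22); WM=18; [6,13) fires=25 [9,16) fires=25
i=12 t=11 v=8: DROP (t<18-0); WM=18
i=13 t=19 v=5: → [18,25),[15,22); WM=18
i=14 t=20 v=1: → [18,25),[15,22); WM=19; [12,19) fires=9
i=15 t=20 v=4: → [18,25),[15,22); WM=19
i=16 t=16 v=2: DROP (t<19-0); WM=19
i=17 t=21 v=7: → [21,28),[18,25),[15,22); WM=20
i=18 t=25 v=9: → [24,31),[21,28); WM=20
i=19 t=22 v=6: → [21,28),[18,25); WM=20
i=20 t=20 v=2: → [18,25),[15,22); WM=24; [15,22) fires=25
i=21 t=28 v=7: → [27,34),[24,31); WM=24

11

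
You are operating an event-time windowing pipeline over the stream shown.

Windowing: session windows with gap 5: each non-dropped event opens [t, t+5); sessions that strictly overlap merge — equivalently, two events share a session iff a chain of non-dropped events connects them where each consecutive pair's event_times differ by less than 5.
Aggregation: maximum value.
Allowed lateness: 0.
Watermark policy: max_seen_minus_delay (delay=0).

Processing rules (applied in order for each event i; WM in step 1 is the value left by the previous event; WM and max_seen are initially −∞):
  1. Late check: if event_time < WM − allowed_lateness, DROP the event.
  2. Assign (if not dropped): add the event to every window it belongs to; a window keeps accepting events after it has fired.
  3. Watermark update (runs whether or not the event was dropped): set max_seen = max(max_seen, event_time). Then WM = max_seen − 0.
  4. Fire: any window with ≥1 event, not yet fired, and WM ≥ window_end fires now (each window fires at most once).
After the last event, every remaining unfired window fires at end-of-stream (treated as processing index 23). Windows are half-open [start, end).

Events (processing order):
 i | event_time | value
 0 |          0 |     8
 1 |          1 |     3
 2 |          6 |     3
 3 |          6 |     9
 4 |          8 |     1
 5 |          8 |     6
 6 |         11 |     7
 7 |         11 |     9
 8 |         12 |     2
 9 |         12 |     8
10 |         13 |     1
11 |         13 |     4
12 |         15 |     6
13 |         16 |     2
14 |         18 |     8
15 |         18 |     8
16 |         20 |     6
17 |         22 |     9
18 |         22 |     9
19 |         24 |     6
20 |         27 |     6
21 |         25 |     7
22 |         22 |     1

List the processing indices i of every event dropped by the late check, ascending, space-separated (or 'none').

i=0 t=0 v=8: → [0,5); WM=0
i=1 t=1 v=3: → [0,6); WM=1
i=2 t=6 v=3: → [6,11); WM=6
i=3 t=6 v=9: → [6,11); WM=6
i=4 t=8 v=1: → [6,13); WM=8
i=5 t=8 v=6: → [6,13); WM=8
i=6 t=11 v=7: → [6,16); WM=11
i=7 t=11 v=9: → [6,16); WM=11
i=8 t=12 v=2: → [6,17); WM=12
i=9 t=12 v=8: → [6,17); WM=12
i=10 t=13 v=1: → [6,18); WM=13
i=11 t=13 v=4: → [6,18); WM=13
i=12 t=15 v=6: → [6,20); WM=15
i=13 t=16 v=2: → [6,21); WM=16
i=14 t=18 v=8: → [6,23); WM=18
i=15 t=18 v=8: → [6,23); WM=18
i=16 t=20 v=6: → [6,25); WM=20
i=17 t=22 v=9: → [6,27); WM=22
i=18 t=22 v=9: → [6,27); WM=22
i=19 t=24 v=6: → [6,29); WM=24
i=20 t=27 v=6: → [6,32); WM=27
i=21 t=25 v=7: DROP (t<27-0); WM=27
i=22 t=22 v=1: DROP (t<27-0); WM=27

21 22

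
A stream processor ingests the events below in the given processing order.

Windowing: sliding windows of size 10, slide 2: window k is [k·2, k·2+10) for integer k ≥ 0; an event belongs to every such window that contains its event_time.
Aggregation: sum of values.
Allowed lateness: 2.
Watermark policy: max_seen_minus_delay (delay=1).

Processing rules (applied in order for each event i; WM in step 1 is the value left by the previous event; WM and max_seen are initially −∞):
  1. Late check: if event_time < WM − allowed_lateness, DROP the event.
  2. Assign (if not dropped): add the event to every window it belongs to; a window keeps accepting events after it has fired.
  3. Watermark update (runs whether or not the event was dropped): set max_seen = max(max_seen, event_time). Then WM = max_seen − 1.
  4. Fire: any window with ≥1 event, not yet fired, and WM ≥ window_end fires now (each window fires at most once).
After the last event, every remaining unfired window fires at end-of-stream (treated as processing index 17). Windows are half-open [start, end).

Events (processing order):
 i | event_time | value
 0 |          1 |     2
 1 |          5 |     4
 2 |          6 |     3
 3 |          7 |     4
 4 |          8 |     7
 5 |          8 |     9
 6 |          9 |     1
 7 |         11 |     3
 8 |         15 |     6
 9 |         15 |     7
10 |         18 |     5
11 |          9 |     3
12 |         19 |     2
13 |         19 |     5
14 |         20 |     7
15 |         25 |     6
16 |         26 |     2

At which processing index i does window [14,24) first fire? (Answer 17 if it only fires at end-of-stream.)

i=0 t=1 v=2: → [0,10); WM=0
i=1 t=5 v=4: → [4,14),[2,12),[0,10); WM=4
i=2 t=6 v=3: → [6,16),[4,14),[2,12),[0,10); WM=5
i=3 t=7 v=4: → [6,16),[4,14),[2,12),[0,10); WM=6
i=4 t=8 v=7: → [8,18),[6,16),[4,14),[2,12),[0,10); WM=7
i=5 t=8 v=9: → [8,18),[6,16),[4,14),[2,12),[0,10); WM=7
i=6 t=9 v=1: → [8,18),[6,16),[4,14),[2,12),[0,10); WM=8
i=7 t=11 v=3: → [10,20),[8,18),[6,16),[4,14),[2,12); WM=10; [0,10) fires=30
i=8 t=15 v=6: → [14,24),[12,22),[10,20),[8,18),[6,16); WM=14; [2,12) fires=31 [4,14) fires=31
i=9 t=15 v=7: → [14,24),[12,22),[10,20),[8,18),[6,16); WM=14
i=10 t=18 v=5: → [18,28),[16,26),[14,24),[12,22),[10,20); WM=17; [6,16) fires=40
i=11 t=9 v=3: DROP (t<17-2); WM=17
i=12 t=19 v=2: → [18,28),[16,26),[14,24),[12,22),[10,20); WM=18; [8,18) fires=33
i=13 t=19 v=5: → [18,28),[16,26),[14,24),[12,22),[10,20); WM=18
i=14 t=20 v=7: → [20,30),[18,28),[16,26),[14,24),[12,22); WM=19
i=15 t=25 v=6: → [24,34),[22,32),[20,30),[18,28),[16,26); WM=24; [10,20) fires=28 [12,22) fires=32 [14,24) fires=32
i=16 t=26 v=2: → [26,36),[24,34),[22,32),[20,30),[18,28); WM=25

15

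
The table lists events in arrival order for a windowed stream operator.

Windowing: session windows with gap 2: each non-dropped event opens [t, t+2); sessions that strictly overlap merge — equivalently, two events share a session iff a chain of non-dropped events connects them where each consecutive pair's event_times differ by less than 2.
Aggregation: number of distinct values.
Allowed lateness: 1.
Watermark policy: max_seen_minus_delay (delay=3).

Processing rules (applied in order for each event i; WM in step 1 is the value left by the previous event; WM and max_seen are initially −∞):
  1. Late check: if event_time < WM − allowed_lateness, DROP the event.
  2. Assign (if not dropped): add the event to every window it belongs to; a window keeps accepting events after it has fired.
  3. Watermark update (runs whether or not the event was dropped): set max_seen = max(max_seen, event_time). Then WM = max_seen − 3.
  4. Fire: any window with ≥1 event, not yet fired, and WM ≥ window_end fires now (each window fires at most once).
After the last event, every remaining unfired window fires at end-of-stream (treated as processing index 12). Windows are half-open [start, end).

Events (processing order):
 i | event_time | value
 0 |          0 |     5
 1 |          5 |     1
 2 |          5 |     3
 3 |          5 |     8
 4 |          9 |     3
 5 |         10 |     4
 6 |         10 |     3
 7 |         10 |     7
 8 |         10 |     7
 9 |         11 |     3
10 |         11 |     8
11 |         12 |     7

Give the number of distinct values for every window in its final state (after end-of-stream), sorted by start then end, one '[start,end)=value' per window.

i=0 t=0 v=5: → [0,2); WM=-3
i=1 t=5 v=1: → [5,7); WM=2
i=2 t=5 v=3: → [5,7); WM=2
i=3 t=5 v=8: → [5,7); WM=2
i=4 t=9 v=3: → [9,11); WM=6
i=5 t=10 v=4: → [9,12); WM=7
i=6 t=10 v=3: → [9,12); WM=7
i=7 t=10 v=7: → [9,12); WM=7
i=8 t=10 v=7: → [9,12); WM=7
i=9 t=11 v=3: → [9,13); WM=8
i=10 t=11 v=8: → [9,13); WM=8
i=11 t=12 v=7: → [9,14); WM=9

[0,2)=1 [5,7)=3 [9,14)=4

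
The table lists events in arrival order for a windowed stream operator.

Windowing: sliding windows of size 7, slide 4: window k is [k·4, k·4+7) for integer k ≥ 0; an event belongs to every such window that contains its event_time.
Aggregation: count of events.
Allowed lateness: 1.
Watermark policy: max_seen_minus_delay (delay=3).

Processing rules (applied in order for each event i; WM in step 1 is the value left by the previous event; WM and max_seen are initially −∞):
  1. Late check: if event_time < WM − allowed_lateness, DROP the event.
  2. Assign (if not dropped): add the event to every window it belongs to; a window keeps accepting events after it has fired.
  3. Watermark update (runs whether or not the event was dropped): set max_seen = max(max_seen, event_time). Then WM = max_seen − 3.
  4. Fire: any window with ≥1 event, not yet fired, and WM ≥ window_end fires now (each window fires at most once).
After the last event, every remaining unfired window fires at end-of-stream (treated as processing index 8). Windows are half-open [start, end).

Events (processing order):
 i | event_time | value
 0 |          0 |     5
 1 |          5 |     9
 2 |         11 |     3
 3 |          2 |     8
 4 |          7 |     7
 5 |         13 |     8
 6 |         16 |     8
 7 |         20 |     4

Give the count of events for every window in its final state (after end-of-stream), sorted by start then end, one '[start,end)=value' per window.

[0,7)=2 [4,11)=2 [8,15)=2 [12,19)=2 [16,23)=2 [20,27)=1

i=0 t=0 v=5: → [0,7); WM=-3
i=1 t=5 v=9: → [4,11),[0,7); WM=2
i=2 t=11 v=3: → [8,15); WM=8; [0,7) fires=2
i=3 t=2 v=8: DROP (t<8-1); WM=8
i=4 t=7 v=7: → [4,11); WM=8
i=5 t=13 v=8: → [12,19),[8,15); WM=10
i=6 t=16 v=8: → [16,23),[12,19); WM=13; [4,11) fires=2
i=7 t=20 v=4: → [20,27),[16,23); WM=17; [8,15) fires=2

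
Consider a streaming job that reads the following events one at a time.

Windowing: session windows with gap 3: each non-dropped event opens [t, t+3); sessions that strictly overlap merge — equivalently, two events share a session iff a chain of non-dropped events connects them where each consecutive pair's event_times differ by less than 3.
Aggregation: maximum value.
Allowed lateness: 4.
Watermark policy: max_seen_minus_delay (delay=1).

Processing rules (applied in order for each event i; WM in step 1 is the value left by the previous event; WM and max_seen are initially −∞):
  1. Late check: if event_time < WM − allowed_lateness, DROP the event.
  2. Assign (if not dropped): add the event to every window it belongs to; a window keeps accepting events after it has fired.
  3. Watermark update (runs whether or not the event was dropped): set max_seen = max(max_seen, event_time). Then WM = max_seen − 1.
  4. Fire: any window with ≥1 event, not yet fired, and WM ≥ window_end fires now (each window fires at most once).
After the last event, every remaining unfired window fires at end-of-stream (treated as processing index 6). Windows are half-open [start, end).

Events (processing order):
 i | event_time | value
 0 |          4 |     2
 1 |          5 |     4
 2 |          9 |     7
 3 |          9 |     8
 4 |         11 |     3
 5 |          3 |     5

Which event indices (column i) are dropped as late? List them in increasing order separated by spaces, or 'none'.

i=0 t=4 v=2: → [4,7); WM=3
i=1 t=5 v=4: → [4,8); WM=4
i=2 t=9 v=7: → [9,12); WM=8
i=3 t=9 v=8: → [9,12); WM=8
i=4 t=11 v=3: → [9,14); WM=10
i=5 t=3 v=5: DROP (t<10-4); WM=10

5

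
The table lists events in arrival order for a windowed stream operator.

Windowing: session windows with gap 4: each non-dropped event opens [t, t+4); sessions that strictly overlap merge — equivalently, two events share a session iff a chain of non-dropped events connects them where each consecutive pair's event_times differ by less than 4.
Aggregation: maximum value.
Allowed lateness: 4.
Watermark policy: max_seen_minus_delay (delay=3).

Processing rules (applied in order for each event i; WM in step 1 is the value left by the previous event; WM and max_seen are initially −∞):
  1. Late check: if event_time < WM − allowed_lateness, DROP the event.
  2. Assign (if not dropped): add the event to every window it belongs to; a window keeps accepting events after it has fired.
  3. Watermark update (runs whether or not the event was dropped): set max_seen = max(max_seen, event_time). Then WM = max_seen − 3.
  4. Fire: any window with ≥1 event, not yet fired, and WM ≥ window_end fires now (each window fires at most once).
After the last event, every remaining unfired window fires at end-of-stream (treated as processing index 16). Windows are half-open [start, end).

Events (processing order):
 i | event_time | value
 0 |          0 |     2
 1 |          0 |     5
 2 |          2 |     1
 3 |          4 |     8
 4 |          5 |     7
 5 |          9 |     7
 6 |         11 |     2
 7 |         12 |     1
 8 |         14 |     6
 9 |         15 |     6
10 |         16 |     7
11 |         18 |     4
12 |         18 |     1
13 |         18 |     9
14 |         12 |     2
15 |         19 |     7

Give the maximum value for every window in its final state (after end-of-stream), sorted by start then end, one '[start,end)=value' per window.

[0,9)=8 [9,23)=9

i=0 t=0 v=2: → [0,4); WM=-3
i=1 t=0 v=5: → [0,4); WM=-3
i=2 t=2 v=1: → [0,6); WM=-1
i=3 t=4 v=8: → [0,8); WM=1
i=4 t=5 v=7: → [0,9); WM=2
i=5 t=9 v=7: → [9,13); WM=6
i=6 t=11 v=2: → [9,15); WM=8
i=7 t=12 v=1: → [9,16); WM=9
i=8 t=14 v=6: → [9,18); WM=11
i=9 t=15 v=6: → [9,19); WM=12
i=10 t=16 v=7: → [9,20); WM=13
i=11 t=18 v=4: → [9,22); WM=15
i=12 t=18 v=1: → [9,22); WM=15
i=13 t=18 v=9: → [9,22); WM=15
i=14 t=12 v=2: → [9,22); WM=15
i=15 t=19 v=7: → [9,23); WM=16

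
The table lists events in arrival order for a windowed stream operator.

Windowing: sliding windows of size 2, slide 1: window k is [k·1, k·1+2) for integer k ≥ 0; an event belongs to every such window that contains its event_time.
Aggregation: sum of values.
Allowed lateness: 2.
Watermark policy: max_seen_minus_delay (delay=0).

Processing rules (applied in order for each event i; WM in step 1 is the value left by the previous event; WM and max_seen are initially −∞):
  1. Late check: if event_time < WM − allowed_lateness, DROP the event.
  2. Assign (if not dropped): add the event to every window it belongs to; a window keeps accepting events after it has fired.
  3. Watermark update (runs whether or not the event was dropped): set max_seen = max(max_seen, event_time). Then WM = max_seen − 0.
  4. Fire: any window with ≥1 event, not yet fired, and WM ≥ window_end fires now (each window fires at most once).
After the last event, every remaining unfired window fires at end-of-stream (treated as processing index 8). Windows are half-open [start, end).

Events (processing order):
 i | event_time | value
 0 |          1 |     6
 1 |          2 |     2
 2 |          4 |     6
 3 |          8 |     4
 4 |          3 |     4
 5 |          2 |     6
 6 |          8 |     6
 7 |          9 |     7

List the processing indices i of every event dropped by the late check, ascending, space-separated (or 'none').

i=0 t=1 v=6: → [1,3),[0,2); WM=1
i=1 t=2 v=2: → [2,4),[1,3); WM=2; [0,2) fires=6
i=2 t=4 v=6: → [4,6),[3,5); WM=4; [1,3) fires=8 [2,4) fires=2
i=3 t=8 v=4: → [8,10),[7,9); WM=8; [3,5) fires=6 [4,6) fires=6
i=4 t=3 v=4: DROP (t<8-2); WM=8
i=5 t=2 v=6: DROP (t<8-2); WM=8
i=6 t=8 v=6: → [8,10),[7,9); WM=8
i=7 t=9 v=7: → [9,11),[8,10); WM=9; [7,9) fires=10

4 5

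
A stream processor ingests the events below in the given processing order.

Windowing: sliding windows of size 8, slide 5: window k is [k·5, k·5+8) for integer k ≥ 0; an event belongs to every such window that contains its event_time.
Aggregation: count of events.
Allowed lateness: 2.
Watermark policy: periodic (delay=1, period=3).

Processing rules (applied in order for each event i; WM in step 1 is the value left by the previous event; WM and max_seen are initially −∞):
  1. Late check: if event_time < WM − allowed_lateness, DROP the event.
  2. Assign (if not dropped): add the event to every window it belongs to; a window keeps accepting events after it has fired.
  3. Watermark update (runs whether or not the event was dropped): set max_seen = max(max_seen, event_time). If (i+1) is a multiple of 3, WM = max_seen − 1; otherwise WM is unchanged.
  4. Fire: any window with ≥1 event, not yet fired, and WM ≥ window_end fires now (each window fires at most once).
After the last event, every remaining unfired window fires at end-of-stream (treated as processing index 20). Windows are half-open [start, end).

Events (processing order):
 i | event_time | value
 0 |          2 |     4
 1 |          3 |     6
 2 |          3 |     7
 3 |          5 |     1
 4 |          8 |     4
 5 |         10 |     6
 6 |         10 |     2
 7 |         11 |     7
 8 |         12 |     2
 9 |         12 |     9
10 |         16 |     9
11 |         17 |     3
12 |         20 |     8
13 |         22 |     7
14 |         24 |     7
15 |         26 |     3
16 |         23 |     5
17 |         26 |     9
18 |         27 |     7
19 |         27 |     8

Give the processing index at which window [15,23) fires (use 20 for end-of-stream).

i=0 t=2 v=4: → [0,8); WM=−∞
i=1 t=3 v=6: → [0,8); WM=−∞
i=2 t=3 v=7: → [0,8); WM=2
i=3 t=5 v=1: → [5,13),[0,8); WM=2
i=4 t=8 v=4: → [5,13); WM=2
i=5 t=10 v=6: → [10,18),[5,13); WM=9; [0,8) fires=4
i=6 t=10 v=2: → [10,18),[5,13); WM=9
i=7 t=11 v=7: → [10,18),[5,13); WM=9
i=8 t=12 v=2: → [10,18),[5,13); WM=11
i=9 t=12 v=9: → [10,18),[5,13); WM=11
i=10 t=16 v=9: → [15,23),[10,18); WM=11
i=11 t=17 v=3: → [15,23),[10,18); WM=16; [5,13) fires=7
i=12 t=20 v=8: → [20,28),[15,23); WM=16
i=13 t=22 v=7: → [20,28),[15,23); WM=16
i=14 t=24 v=7: → [20,28); WM=23; [10,18) fires=7 [15,23) fires=4
i=15 t=26 v=3: → [25,33),[20,28); WM=23
i=16 t=23 v=5: → [20,28); WM=23
i=17 t=26 v=9: → [25,33),[20,28); WM=25
i=18 t=27 v=7: → [25,33),[20,28); WM=25
i=19 t=27 v=8: → [25,33),[20,28); WM=25

14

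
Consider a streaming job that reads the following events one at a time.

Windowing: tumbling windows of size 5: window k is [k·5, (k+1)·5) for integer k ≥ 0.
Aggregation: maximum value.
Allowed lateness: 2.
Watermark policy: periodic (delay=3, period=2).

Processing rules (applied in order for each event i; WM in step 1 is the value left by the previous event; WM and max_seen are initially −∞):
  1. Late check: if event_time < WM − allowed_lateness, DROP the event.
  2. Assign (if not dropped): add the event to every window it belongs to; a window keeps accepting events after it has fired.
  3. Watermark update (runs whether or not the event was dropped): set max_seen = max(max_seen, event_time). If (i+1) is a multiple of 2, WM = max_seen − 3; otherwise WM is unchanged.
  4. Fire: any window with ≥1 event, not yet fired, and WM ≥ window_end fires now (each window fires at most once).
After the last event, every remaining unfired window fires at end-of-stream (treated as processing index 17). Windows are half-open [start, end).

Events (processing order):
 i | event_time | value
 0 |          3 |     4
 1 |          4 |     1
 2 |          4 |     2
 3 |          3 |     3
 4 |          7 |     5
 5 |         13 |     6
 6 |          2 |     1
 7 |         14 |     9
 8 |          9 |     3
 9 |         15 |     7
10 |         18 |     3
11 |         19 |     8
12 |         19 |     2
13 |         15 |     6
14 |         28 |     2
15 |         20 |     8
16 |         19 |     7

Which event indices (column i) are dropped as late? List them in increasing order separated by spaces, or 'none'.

i=0 t=3 v=4: → [0,5); WM=−∞
i=1 t=4 v=1: → [0,5); WM=1
i=2 t=4 v=2: → [0,5); WM=1
i=3 t=3 v=3: → [0,5); WM=1
i=4 t=7 v=5: → [5,10); WM=1
i=5 t=13 v=6: → [10,15); WM=10; [0,5) fires=4 [5,10) fires=5
i=6 t=2 v=1: DROP (t<10-2); WM=10
i=7 t=14 v=9: → [10,15); WM=11
i=8 t=9 v=3: → [5,10); WM=11
i=9 t=15 v=7: → [15,20); WM=12
i=10 t=18 v=3: → [15,20); WM=12
i=11 t=19 v=8: → [15,20); WM=16; [10,15) fires=9
i=12 t=19 v=2: → [15,20); WM=16
i=13 t=15 v=6: → [15,20); WM=16
i=14 t=28 v=2: → [25,30); WM=16
i=15 t=20 v=8: → [20,25); WM=25; [15,20) fires=8 [20,25) fires=8
i=16 t=19 v=7: DROP (t<25-2); WM=25

6 16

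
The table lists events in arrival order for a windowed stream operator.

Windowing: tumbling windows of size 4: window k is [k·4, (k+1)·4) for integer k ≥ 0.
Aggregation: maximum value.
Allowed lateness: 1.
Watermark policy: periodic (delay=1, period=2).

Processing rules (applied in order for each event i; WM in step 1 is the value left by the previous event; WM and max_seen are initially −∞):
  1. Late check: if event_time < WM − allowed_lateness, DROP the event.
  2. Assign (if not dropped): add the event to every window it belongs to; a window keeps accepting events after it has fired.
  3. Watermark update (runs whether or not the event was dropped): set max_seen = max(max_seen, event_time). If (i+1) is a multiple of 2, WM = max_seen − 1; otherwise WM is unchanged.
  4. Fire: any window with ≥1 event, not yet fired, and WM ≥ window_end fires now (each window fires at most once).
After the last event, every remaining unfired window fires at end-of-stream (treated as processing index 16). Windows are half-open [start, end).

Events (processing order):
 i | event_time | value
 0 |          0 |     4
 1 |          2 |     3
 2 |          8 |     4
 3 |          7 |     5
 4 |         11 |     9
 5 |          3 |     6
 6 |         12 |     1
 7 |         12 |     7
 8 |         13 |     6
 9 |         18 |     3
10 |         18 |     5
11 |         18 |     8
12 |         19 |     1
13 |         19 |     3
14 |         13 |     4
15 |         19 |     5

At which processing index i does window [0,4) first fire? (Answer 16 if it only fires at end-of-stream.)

3

i=0 t=0 v=4: → [0,4); WM=−∞
i=1 t=2 v=3: → [0,4); WM=1
i=2 t=8 v=4: → [8,12); WM=1
i=3 t=7 v=5: → [4,8); WM=7; [0,4) fires=4
i=4 t=11 v=9: → [8,12); WM=7
i=5 t=3 v=6: DROP (t<7-1); WM=10; [4,8) fires=5
i=6 t=12 v=1: → [12,16); WM=10
i=7 t=12 v=7: → [12,16); WM=11
i=8 t=13 v=6: → [12,16); WM=11
i=9 t=18 v=3: → [16,20); WM=17; [8,12) fires=9 [12,16) fires=7
i=10 t=18 v=5: → [16,20); WM=17
i=11 t=18 v=8: → [16,20); WM=17
i=12 t=19 v=1: → [16,20); WM=17
i=13 t=19 v=3: → [16,20); WM=18
i=14 t=13 v=4: DROP (t<18-1); WM=18
i=15 t=19 v=5: → [16,20); WM=18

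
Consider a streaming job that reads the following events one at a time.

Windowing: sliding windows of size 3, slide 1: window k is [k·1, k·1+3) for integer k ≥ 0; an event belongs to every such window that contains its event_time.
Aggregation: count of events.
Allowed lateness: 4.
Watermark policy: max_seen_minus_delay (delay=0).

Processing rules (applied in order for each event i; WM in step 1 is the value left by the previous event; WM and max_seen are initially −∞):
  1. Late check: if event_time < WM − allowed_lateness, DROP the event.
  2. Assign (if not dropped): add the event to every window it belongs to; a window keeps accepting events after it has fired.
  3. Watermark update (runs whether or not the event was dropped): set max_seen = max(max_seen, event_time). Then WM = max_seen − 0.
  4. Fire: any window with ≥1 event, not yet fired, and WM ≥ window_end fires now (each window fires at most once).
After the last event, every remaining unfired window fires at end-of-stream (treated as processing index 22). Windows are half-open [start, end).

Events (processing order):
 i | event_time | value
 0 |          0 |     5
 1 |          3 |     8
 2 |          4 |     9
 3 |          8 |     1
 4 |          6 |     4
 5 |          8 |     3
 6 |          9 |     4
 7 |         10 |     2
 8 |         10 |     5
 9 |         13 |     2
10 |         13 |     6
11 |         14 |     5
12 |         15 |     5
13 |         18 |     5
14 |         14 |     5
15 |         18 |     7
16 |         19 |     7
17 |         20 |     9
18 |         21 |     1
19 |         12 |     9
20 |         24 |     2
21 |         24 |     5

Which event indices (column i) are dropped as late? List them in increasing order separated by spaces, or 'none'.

i=0 t=0 v=5: → [0,3); WM=0
i=1 t=3 v=8: → [3,6),[2,5),[1,4); WM=3; [0,3) fires=1
i=2 t=4 v=9: → [4,7),[3,6),[2,5); WM=4; [1,4) fires=1
i=3 t=8 v=1: → [8,11),[7,10),[6,9); WM=8; [2,5) fires=2 [3,6) fires=2 [4,7) fires=1
i=4 t=6 v=4: → [6,9),[5,8),[4,7); WM=8; [5,8) fires=1
i=5 t=8 v=3: → [8,11),[7,10),[6,9); WM=8
i=6 t=9 v=4: → [9,12),[8,11),[7,10); WM=9; [6,9) fires=3
i=7 t=10 v=2: → [10,13),[9,12),[8,11); WM=10; [7,10) fires=3
i=8 t=10 v=5: → [10,13),[9,12),[8,11); WM=10
i=9 t=13 v=2: → [13,16),[12,15),[11,14); WM=13; [8,11) fires=5 [9,12) fires=3 [10,13) fires=2
i=10 t=13 v=6: → [13,16),[12,15),[11,14); WM=13
i=11 t=14 v=5: → [14,17),[13,16),[12,15); WM=14; [11,14) fires=2
i=12 t=15 v=5: → [15,18),[14,17),[13,16); WM=15; [12,15) fires=3
i=13 t=18 v=5: → [18,21),[17,20),[16,19); WM=18; [13,16) fires=4 [14,17) fires=2 [15,18) fires=1
i=14 t=14 v=5: → [14,17),[13,16),[12,15); WM=18
i=15 t=18 v=7: → [18,21),[17,20),[16,19); WM=18
i=16 t=19 v=7: → [19,22),[18,21),[17,20); WM=19; [16,19) fires=2
i=17 t=20 v=9: → [20,23),[19,22),[18,21); WM=20; [17,20) fires=3
i=18 t=21 v=1: → [21,24),[20,23),[19,22); WM=21; [18,21) fires=4
i=19 t=12 v=9: DROP (t<21-4); WM=21
i=20 t=24 v=2: → [24,27),[23,26),[22,25); WM=24; [19,22) fires=3 [20,23) fires=2 [21,24) fires=1
i=21 t=24 v=5: → [24,27),[23,26),[22,25); WM=24

19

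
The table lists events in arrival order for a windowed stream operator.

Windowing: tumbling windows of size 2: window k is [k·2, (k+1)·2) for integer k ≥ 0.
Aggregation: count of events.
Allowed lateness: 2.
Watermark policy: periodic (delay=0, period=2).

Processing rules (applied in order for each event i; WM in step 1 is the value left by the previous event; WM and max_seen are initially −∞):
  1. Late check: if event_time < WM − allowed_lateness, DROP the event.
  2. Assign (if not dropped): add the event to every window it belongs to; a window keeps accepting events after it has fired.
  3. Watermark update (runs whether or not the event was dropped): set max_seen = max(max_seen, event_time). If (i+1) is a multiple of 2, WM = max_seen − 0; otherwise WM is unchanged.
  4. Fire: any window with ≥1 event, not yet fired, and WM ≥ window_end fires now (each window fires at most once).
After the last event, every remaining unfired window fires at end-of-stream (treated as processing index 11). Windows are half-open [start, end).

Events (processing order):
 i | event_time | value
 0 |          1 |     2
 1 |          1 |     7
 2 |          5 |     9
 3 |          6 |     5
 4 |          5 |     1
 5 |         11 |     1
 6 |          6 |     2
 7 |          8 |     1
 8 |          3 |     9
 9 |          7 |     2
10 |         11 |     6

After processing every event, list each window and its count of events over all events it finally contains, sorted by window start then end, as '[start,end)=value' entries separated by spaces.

[0,2)=2 [4,6)=2 [6,8)=1 [10,12)=2

i=0 t=1 v=2: → [0,2); WM=−∞
i=1 t=1 v=7: → [0,2); WM=1
i=2 t=5 v=9: → [4,6); WM=1
i=3 t=6 v=5: → [6,8); WM=6; [0,2) fires=2 [4,6) fires=1
i=4 t=5 v=1: → [4,6); WM=6
i=5 t=11 v=1: → [10,12); WM=11; [6,8) fires=1
i=6 t=6 v=2: DROP (t<11-2); WM=11
i=7 t=8 v=1: DROP (t<11-2); WM=11
i=8 t=3 v=9: DROP (t<11-2); WM=11
i=9 t=7 v=2: DROP (t<11-2); WM=11
i=10 t=11 v=6: → [10,12); WM=11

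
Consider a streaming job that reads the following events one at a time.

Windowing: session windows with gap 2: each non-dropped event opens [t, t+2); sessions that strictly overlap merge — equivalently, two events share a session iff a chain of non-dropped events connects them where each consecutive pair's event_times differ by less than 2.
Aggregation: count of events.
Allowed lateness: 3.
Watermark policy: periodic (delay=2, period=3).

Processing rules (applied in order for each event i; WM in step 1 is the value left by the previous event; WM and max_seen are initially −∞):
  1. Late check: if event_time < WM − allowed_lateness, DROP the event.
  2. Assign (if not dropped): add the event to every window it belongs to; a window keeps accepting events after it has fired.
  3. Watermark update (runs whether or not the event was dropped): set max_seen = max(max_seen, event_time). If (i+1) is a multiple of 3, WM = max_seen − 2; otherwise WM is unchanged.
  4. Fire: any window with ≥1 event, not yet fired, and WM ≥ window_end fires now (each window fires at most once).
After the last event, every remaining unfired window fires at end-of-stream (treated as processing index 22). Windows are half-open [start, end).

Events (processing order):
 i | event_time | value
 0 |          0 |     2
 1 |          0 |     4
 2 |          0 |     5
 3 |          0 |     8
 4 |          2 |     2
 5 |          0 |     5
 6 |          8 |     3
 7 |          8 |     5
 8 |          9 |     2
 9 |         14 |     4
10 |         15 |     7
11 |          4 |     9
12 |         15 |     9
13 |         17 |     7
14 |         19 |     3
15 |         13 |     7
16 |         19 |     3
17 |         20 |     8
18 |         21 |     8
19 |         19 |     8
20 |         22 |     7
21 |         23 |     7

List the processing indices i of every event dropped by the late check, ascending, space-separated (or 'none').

15

i=0 t=0 v=2: → [0,2); WM=−∞
i=1 t=0 v=4: → [0,2); WM=−∞
i=2 t=0 v=5: → [0,2); WM=-2
i=3 t=0 v=8: → [0,2); WM=-2
i=4 t=2 v=2: → [2,4); WM=-2
i=5 t=0 v=5: → [0,2); WM=0
i=6 t=8 v=3: → [8,10); WM=0
i=7 t=8 v=5: → [8,10); WM=0
i=8 t=9 v=2: → [8,11); WM=7
i=9 t=14 v=4: → [14,16); WM=7
i=10 t=15 v=7: → [14,17); WM=7
i=11 t=4 v=9: → [4,6); WM=13
i=12 t=15 v=9: → [14,17); WM=13
i=13 t=17 v=7: → [17,19); WM=13
i=14 t=19 v=3: → [19,21); WM=17
i=15 t=13 v=7: DROP (t<17-3); WM=17
i=16 t=19 v=3: → [19,21); WM=17
i=17 t=20 v=8: → [19,22); WM=18
i=18 t=21 v=8: → [19,23); WM=18
i=19 t=19 v=8: → [19,23); WM=18
i=20 t=22 v=7: → [19,24); WM=20
i=21 t=23 v=7: → [19,25); WM=20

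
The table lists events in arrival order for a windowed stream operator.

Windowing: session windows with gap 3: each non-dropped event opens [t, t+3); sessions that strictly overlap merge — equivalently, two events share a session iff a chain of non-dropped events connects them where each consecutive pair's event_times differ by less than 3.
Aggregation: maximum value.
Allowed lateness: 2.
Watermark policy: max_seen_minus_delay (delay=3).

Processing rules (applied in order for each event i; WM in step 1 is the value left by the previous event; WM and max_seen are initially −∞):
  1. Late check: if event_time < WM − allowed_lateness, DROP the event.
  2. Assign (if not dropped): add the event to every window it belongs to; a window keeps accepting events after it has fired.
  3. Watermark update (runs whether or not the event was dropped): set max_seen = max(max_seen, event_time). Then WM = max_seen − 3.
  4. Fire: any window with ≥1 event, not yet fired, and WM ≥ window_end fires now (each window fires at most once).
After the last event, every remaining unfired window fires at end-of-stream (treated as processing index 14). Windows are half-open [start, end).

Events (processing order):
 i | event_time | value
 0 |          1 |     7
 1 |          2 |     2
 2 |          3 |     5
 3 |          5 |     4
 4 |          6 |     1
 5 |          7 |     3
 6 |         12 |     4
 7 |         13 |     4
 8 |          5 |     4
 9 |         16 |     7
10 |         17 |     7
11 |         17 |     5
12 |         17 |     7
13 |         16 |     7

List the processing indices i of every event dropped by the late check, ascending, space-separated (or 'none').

i=0 t=1 v=7: → [1,4); WM=-2
i=1 t=2 v=2: → [1,5); WM=-1
i=2 t=3 v=5: → [1,6); WM=0
i=3 t=5 v=4: → [1,8); WM=2
i=4 t=6 v=1: → [1,9); WM=3
i=5 t=7 v=3: → [1,10); WM=4
i=6 t=12 v=4: → [12,15); WM=9
i=7 t=13 v=4: → [12,16); WM=10
i=8 t=5 v=4: DROP (t<10-2); WM=10
i=9 t=16 v=7: → [16,19); WM=13
i=10 t=17 v=7: → [16,20); WM=14
i=11 t=17 v=5: → [16,20); WM=14
i=12 t=17 v=7: → [16,20); WM=14
i=13 t=16 v=7: → [16,20); WM=14

8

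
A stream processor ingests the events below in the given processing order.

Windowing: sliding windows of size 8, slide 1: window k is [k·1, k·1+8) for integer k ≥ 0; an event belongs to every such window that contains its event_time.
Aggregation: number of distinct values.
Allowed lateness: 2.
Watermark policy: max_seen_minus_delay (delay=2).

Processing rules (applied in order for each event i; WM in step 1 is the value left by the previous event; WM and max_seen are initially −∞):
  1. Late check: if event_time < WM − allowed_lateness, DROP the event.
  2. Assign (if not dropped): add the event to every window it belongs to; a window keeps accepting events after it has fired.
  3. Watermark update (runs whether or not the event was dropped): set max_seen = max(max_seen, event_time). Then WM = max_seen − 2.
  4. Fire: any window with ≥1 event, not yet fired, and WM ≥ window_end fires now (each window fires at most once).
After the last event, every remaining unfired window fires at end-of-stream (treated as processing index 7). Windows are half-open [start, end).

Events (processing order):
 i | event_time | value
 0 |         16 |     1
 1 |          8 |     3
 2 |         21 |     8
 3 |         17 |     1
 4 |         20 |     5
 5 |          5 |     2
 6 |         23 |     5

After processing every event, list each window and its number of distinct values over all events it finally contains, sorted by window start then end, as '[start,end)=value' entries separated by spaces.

[9,17)=1 [10,18)=1 [11,19)=1 [12,20)=1 [13,21)=2 [14,22)=3 [15,23)=3 [16,24)=3 [17,25)=3 [18,26)=2 [19,27)=2 [20,28)=2 [21,29)=2 [22,30)=1 [23,31)=1

i=0 t=16 v=1: → [16,24),[15,23),[14,22),[13,21),[12,20),[11,19),[10,18),[9,17); WM=14
i=1 t=8 v=3: DROP (t<14-2); WM=14
i=2 t=21 v=8: → [21,29),[20,28),[19,27),[18,26),[17,25),[16,24),[15,23),[14,22); WM=19; [9,17) fires=1 [10,18) fires=1 [11,19) fires=1
i=3 t=17 v=1: → [17,25),[16,24),[15,23),[14,22),[13,21),[12,20),[11,19),[10,18); WM=19
i=4 t=20 v=5: → [20,28),[19,27),[18,26),[17,25),[16,24),[15,23),[14,22),[13,21); WM=19
i=5 t=5 v=2: DROP (t<19-2); WM=19
i=6 t=23 v=5: → [23,31),[22,30),[21,29),[20,28),[19,27),[18,26),[17,25),[16,24); WM=21; [12,20) fires=1 [13,21) fires=2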